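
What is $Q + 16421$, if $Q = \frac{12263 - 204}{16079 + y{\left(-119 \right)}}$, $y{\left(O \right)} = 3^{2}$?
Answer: $\frac{264193107}{16088} \approx 16422.0$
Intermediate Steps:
$y{\left(O \right)} = 9$
$Q = \frac{12059}{16088}$ ($Q = \frac{12263 - 204}{16079 + 9} = \frac{12059}{16088} \approx 0.74957$)
$Q + 16421 = \frac{12059}{16088} + 16421 = \frac{264193107}{16088}$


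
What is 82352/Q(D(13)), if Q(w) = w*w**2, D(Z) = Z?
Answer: 82352/2197 ≈ 37.484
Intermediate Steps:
Q(w) = w**3
82352/Q(D(13)) = 82352/(13**3) = 82352/2197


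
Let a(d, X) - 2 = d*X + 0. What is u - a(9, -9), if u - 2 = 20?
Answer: 101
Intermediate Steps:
u = 22 (u = 2 + 20 = 22)
a(d, X) = 2 + X*d (a(d, X) = 2 + (d*X + 0) = 2 + (X*d + 0) = 2 + X*d)
u - a(9, -9) = 22 - (2 - 9*9) = 22 - (2 - 81) = 22 - 1*(-79) = 22 + 79 = 101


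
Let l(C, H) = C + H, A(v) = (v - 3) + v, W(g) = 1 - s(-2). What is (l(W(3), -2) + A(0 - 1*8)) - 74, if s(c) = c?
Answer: -92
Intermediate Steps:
W(g) = 3 (W(g) = 1 - 1*(-2) = 1 + 2 = 3)
A(v) = -3 + 2*v (A(v) = (-3 + v) + v = -3 + 2*v)
(l(W(3), -2) + A(0 - 1*8)) - 74 = ((3 - 2) + (-3 + 2*(0 - 1*8))) - 74 = (1 + (-3 + 2*(0 - 8))) - 74 = (1 + (-3 + 2*(-8))) - 74 = (1 + (-3 - 16)) - 74 = (1 - 19) - 74 = -18 - 74 = -92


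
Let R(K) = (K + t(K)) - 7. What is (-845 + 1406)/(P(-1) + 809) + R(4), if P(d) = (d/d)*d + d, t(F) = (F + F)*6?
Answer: 12292/269 ≈ 45.695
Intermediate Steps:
t(F) = 12*F (t(F) = (2*F)*6 = 12*F)
R(K) = -7 + 13*K (R(K) = (K + 12*K) - 7 = 13*K - 7 = -7 + 13*K)
P(d) = 2*d (P(d) = 1*d + d = d + d = 2*d)
(-845 + 1406)/(P(-1) + 809) + R(4) = (-845 + 1406)/(2*(-1) + 809) + (-7 + 13*4) = 561/(-2 + 809) + (-7 + 52) = 561/807 + 45 = 561*(1/807) + 45 = 187/269 + 45 = 12292/269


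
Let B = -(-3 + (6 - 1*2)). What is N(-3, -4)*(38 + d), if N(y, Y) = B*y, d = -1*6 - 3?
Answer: 87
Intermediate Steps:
d = -9 (d = -6 - 3 = -9)
B = -1 (B = -(-3 + (6 - 2)) = -(-3 + 4) = -1*1 = -1)
N(y, Y) = -y
N(-3, -4)*(38 + d) = (-1*(-3))*(38 - 9) = 3*29 = 87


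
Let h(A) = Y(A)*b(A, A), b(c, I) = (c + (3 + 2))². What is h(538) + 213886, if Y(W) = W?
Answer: 158842648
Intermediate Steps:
b(c, I) = (5 + c)² (b(c, I) = (c + 5)² = (5 + c)²)
h(A) = A*(5 + A)²
h(538) + 213886 = 538*(5 + 538)² + 213886 = 538*543² + 213886 = 538*294849 + 213886 = 158628762 + 213886 = 158842648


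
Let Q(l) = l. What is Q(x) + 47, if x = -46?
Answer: 1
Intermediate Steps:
Q(x) + 47 = -46 + 47 = 1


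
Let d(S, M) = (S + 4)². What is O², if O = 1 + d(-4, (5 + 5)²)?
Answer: 1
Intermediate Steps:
d(S, M) = (4 + S)²
O = 1 (O = 1 + (4 - 4)² = 1 + 0² = 1 + 0 = 1)
O² = 1² = 1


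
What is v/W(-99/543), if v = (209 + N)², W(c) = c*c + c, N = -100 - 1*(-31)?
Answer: -160528900/1221 ≈ -1.3147e+5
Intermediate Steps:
N = -69 (N = -100 + 31 = -69)
W(c) = c + c² (W(c) = c² + c = c + c²)
v = 19600 (v = (209 - 69)² = 140² = 19600)
v/W(-99/543) = 19600/(((-99/543)*(1 - 99/543))) = 19600/(((-99*1/543)*(1 - 99*1/543))) = 19600/((-33*(1 - 33/181)/181)) = 19600/((-33/181*148/181)) = 19600/(-4884/32761) = 19600*(-32761/4884) = -160528900/1221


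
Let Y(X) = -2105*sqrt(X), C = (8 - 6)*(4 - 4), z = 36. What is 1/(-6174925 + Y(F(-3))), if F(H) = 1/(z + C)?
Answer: -6/37051655 ≈ -1.6194e-7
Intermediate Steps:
C = 0 (C = 2*0 = 0)
F(H) = 1/36 (F(H) = 1/(36 + 0) = 1/36)
1/(-6174925 + Y(F(-3))) = 1/(-6174925 - 2105*sqrt(1/36)) = 1/(-6174925 - 2105*1/6) = 1/(-6174925 - 2105/6) = 1/(-37051655/6) = -6/37051655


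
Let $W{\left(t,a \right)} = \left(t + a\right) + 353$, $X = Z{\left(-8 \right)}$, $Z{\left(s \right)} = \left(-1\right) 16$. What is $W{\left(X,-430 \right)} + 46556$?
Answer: $46463$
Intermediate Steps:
$Z{\left(s \right)} = -16$
$X = -16$
$W{\left(t,a \right)} = 353 + a + t$ ($W{\left(t,a \right)} = \left(a + t\right) + 353 = 353 + a + t$)
$W{\left(X,-430 \right)} + 46556 = \left(353 - 430 - 16\right) + 46556 = -93 + 46556 = 46463$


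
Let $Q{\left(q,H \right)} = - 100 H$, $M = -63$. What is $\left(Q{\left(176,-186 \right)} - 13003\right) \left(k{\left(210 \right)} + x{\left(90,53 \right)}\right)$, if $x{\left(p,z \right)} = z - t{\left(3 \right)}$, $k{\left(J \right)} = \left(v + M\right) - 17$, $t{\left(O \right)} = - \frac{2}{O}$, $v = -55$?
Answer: $- \frac{1365668}{3} \approx -4.5522 \cdot 10^{5}$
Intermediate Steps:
$k{\left(J \right)} = -135$ ($k{\left(J \right)} = \left(-55 - 63\right) - 17 = -118 - 17 = -135$)
$x{\left(p,z \right)} = \frac{2}{3} + z$ ($x{\left(p,z \right)} = z - - \frac{2}{3} = z + \frac{2}{3} = \frac{2}{3} + z$)
$\left(Q{\left(176,-186 \right)} - 13003\right) \left(k{\left(210 \right)} + x{\left(90,53 \right)}\right) = \left(\left(-100\right) \left(-186\right) - 13003\right) \left(-135 + \left(\frac{2}{3} + 53\right)\right) = \left(18600 - 13003\right) \left(-135 + \frac{161}{3}\right) = 5597 \left(- \frac{244}{3}\right) = - \frac{1365668}{3}$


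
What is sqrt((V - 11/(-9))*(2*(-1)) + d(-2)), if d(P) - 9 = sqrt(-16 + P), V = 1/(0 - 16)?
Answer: sqrt(962 + 432*I*sqrt(2))/12 ≈ 2.7013 + 0.78528*I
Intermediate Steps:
V = -1/16 (V = 1/(-16) = -1/16 ≈ -0.062500)
d(P) = 9 + sqrt(-16 + P)
sqrt((V - 11/(-9))*(2*(-1)) + d(-2)) = sqrt((-1/16 - 11/(-9))*(2*(-1)) + (9 + sqrt(-16 - 2))) = sqrt((-1/16 - 11*(-1/9))*(-2) + (9 + sqrt(-18))) = sqrt((-1/16 + 11/9)*(-2) + (9 + 3*I*sqrt(2))) = sqrt((167/144)*(-2) + (9 + 3*I*sqrt(2))) = sqrt(-167/72 + (9 + 3*I*sqrt(2))) = sqrt(481/72 + 3*I*sqrt(2))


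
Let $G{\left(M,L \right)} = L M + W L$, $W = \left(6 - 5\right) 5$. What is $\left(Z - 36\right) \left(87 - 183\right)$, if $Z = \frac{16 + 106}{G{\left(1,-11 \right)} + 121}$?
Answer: $\frac{178368}{55} \approx 3243.1$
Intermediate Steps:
$W = 5$ ($W = 1 \cdot 5 = 5$)
$G{\left(M,L \right)} = 5 L + L M$ ($G{\left(M,L \right)} = L M + 5 L = 5 L + L M$)
$Z = \frac{122}{55}$ ($Z = \frac{16 + 106}{- 11 \left(5 + 1\right) + 121} = \frac{122}{\left(-11\right) 6 + 121} = \frac{122}{-66 + 121} = \frac{122}{55} \approx 2.2182$)
$\left(Z - 36\right) \left(87 - 183\right) = \left(\frac{122}{55} - 36\right) \left(87 - 183\right) = \left(- \frac{1858}{55}\right) \left(-96\right) = \frac{178368}{55}$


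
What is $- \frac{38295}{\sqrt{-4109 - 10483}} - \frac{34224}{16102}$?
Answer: $- \frac{17112}{8051} + \frac{12765 i \sqrt{57}}{304} \approx -2.1255 + 317.02 i$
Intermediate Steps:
$- \frac{38295}{\sqrt{-4109 - 10483}} - \frac{34224}{16102} = - \frac{38295}{\sqrt{-14592}} - \frac{17112}{8051} = - \frac{38295}{16 i \sqrt{57}} - \frac{17112}{8051} = - 38295 \left(- \frac{i \sqrt{57}}{912}\right) - \frac{17112}{8051} = \frac{12765 i \sqrt{57}}{304} - \frac{17112}{8051} = - \frac{17112}{8051} + \frac{12765 i \sqrt{57}}{304}$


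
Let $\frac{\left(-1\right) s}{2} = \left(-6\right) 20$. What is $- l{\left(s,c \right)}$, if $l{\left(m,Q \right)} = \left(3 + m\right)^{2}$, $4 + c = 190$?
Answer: $-59049$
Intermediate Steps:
$s = 240$ ($s = - 2 \left(\left(-6\right) 20\right) = \left(-2\right) \left(-120\right) = 240$)
$c = 186$ ($c = -4 + 190 = 186$)
$- l{\left(s,c \right)} = - \left(3 + 240\right)^{2} = - 243^{2} = \left(-1\right) 59049 = -59049$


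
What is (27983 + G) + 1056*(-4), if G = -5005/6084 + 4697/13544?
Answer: 37648897771/1584648 ≈ 23759.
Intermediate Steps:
G = -754061/1584648 (G = -5005*1/6084 + 4697*(1/13544) = -385/468 + 4697/13544 = -754061/1584648 ≈ -0.47585)
(27983 + G) + 1056*(-4) = (27983 - 754061/1584648) + 1056*(-4) = 44342450923/1584648 - 4224 = 37648897771/1584648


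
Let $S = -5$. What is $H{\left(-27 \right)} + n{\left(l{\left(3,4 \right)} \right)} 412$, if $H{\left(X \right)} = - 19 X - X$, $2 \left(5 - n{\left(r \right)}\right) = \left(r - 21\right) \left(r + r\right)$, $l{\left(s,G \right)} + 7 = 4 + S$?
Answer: $-92984$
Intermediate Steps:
$l{\left(s,G \right)} = -8$ ($l{\left(s,G \right)} = -7 + \left(4 - 5\right) = -7 - 1 = -8$)
$n{\left(r \right)} = 5 - r \left(-21 + r\right)$ ($n{\left(r \right)} = 5 - \frac{\left(r - 21\right) \left(r + r\right)}{2} = 5 - \frac{\left(-21 + r\right) 2 r}{2} = 5 - \frac{2 r \left(-21 + r\right)}{2} = 5 - r \left(-21 + r\right)$)
$H{\left(X \right)} = - 20 X$
$H{\left(-27 \right)} + n{\left(l{\left(3,4 \right)} \right)} 412 = \left(-20\right) \left(-27\right) + \left(5 - \left(-8\right)^{2} + 21 \left(-8\right)\right) 412 = 540 + \left(5 - 64 - 168\right) 412 = 540 - 93524 = -92984$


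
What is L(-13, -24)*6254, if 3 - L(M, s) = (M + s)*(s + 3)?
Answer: -4840596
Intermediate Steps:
L(M, s) = 3 - (3 + s)*(M + s) (L(M, s) = 3 - (M + s)*(s + 3) = 3 - (M + s)*(3 + s) = 3 - (3 + s)*(M + s))
L(-13, -24)*6254 = (3 - 1*(-24)² - 3*(-13) - 3*(-24) - 1*(-13)*(-24))*6254 = (3 - 1*576 + 39 + 72 - 312)*6254 = (3 - 576 + 39 + 72 - 312)*6254 = -774*6254 = -4840596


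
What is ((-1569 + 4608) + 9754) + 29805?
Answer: 42598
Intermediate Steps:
((-1569 + 4608) + 9754) + 29805 = (3039 + 9754) + 29805 = 12793 + 29805 = 42598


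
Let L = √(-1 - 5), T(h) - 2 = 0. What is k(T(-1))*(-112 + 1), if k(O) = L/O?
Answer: -111*I*√6/2 ≈ -135.95*I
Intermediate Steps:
T(h) = 2 (T(h) = 2 + 0 = 2)
L = I*√6 (L = √(-6) = I*√6 ≈ 2.4495*I)
k(O) = I*√6/O (k(O) = (I*√6)/O = I*√6/O)
k(T(-1))*(-112 + 1) = (I*√6/2)*(-112 + 1) = (I*√6*(½))*(-111) = (I*√6/2)*(-111) = -111*I*√6/2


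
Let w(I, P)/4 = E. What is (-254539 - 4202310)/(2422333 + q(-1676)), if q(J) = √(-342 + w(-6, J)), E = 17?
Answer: -10795972408717/5867697163163 + 4456849*I*√274/5867697163163 ≈ -1.8399 + 1.2573e-5*I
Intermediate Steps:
w(I, P) = 68 (w(I, P) = 4*17 = 68)
q(J) = I*√274 (q(J) = √(-342 + 68) = √(-274) = I*√274)
(-254539 - 4202310)/(2422333 + q(-1676)) = (-254539 - 4202310)/(2422333 + I*√274) = -4456849/(2422333 + I*√274)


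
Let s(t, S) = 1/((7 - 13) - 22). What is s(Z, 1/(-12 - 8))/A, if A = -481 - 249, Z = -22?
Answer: 1/20440 ≈ 4.8924e-5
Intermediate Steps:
s(t, S) = -1/28 (s(t, S) = 1/(-6 - 22) = 1/(-28) = -1/28)
A = -730
s(Z, 1/(-12 - 8))/A = -1/28/(-730) = -1/28*(-1/730) = 1/20440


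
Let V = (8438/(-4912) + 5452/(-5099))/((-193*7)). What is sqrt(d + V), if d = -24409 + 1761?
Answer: I*sqrt(1620717316639113567104034)/8459383772 ≈ 150.49*I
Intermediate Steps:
d = -22648
V = 34902793/16918767544 (V = (8438*(-1/4912) + 5452*(-1/5099))/(-1351) = (-4219/2456 - 5452/5099)*(-1/1351) = -34902793/12523144*(-1/1351) = 34902793/16918767544 ≈ 0.0020630)
sqrt(d + V) = sqrt(-22648 + 34902793/16918767544) = sqrt(-383176212433719/16918767544) = I*sqrt(1620717316639113567104034)/8459383772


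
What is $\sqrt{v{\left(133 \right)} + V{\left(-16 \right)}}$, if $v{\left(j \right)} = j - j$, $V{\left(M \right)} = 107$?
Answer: $\sqrt{107} \approx 10.344$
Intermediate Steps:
$v{\left(j \right)} = 0$
$\sqrt{v{\left(133 \right)} + V{\left(-16 \right)}} = \sqrt{0 + 107} = \sqrt{107}$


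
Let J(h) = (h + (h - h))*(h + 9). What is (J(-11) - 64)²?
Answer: 1764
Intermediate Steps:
J(h) = h*(9 + h) (J(h) = (h + 0)*(9 + h) = h*(9 + h))
(J(-11) - 64)² = (-11*(9 - 11) - 64)² = (-11*(-2) - 64)² = (22 - 64)² = (-42)² = 1764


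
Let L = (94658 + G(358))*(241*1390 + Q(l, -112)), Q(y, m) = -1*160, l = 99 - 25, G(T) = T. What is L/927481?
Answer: 31814207280/927481 ≈ 34302.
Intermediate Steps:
l = 74
Q(y, m) = -160
L = 31814207280 (L = (94658 + 358)*(241*1390 - 160) = 95016*(334990 - 160) = 95016*334830 = 31814207280)
L/927481 = 31814207280/927481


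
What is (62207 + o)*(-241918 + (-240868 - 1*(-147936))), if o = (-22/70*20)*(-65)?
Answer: -146767768650/7 ≈ -2.0967e+10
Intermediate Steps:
o = 2860/7 (o = (-22*1/70*20)*(-65) = -11/35*20*(-65) = -44/7*(-65) = 2860/7 ≈ 408.57)
(62207 + o)*(-241918 + (-240868 - 1*(-147936))) = (62207 + 2860/7)*(-241918 + (-240868 - 1*(-147936))) = 438309*(-241918 + (-240868 + 147936))/7 = 438309*(-241918 - 92932)/7 = (438309/7)*(-334850) = -146767768650/7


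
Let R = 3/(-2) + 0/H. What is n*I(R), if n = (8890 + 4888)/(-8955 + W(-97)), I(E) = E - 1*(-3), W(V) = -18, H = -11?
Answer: -6889/2991 ≈ -2.3032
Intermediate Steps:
R = -3/2 (R = 3/(-2) + 0/(-11) = 3*(-½) + 0*(-1/11) = -3/2 + 0 = -3/2 ≈ -1.5000)
I(E) = 3 + E (I(E) = E + 3 = 3 + E)
n = -13778/8973 (n = (8890 + 4888)/(-8955 - 18) = 13778/(-8973) = 13778*(-1/8973) = -13778/8973 ≈ -1.5355)
n*I(R) = -13778*(3 - 3/2)/8973 = -13778/8973*3/2 = -6889/2991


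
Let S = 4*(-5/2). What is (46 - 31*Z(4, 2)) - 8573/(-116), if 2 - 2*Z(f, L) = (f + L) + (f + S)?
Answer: 10313/116 ≈ 88.905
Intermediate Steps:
S = -10 (S = 4*(-5*½) = 4*(-5/2) = -10)
Z(f, L) = 6 - f - L/2 (Z(f, L) = 1 - ((f + L) + (f - 10))/2 = 1 - ((L + f) + (-10 + f))/2 = 1 - (-10 + L + 2*f)/2 = 1 + (5 - f - L/2) = 6 - f - L/2)
(46 - 31*Z(4, 2)) - 8573/(-116) = (46 - 31*(6 - 1*4 - ½*2)) - 8573/(-116) = (46 - 31*(6 - 4 - 1)) - 8573*(-1)/116 = (46 - 31*1) - 1*(-8573/116) = (46 - 31) + 8573/116 = 15 + 8573/116 = 10313/116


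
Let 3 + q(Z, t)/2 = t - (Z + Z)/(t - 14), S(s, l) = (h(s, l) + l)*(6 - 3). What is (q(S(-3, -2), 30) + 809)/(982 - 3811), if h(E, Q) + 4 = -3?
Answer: -3479/11316 ≈ -0.30744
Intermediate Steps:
h(E, Q) = -7 (h(E, Q) = -4 - 3 = -7)
S(s, l) = -21 + 3*l (S(s, l) = (-7 + l)*(6 - 3) = (-7 + l)*3 = -21 + 3*l)
q(Z, t) = -6 + 2*t - 4*Z/(-14 + t) (q(Z, t) = -6 + 2*(t - (Z + Z)/(t - 14)) = -6 + 2*(t - 2*Z/(-14 + t)) = -6 + (2*t - 4*Z/(-14 + t)) = -6 + 2*t - 4*Z/(-14 + t))
(q(S(-3, -2), 30) + 809)/(982 - 3811) = (2*(42 + 30² - 17*30 - 2*(-21 + 3*(-2)))/(-14 + 30) + 809)/(982 - 3811) = (2*(42 + 900 - 510 - 2*(-21 - 6))/16 + 809)/(-2829) = (2*(1/16)*(42 + 900 - 510 - 2*(-27)) + 809)*(-1/2829) = (2*(1/16)*(42 + 900 - 510 + 54) + 809)*(-1/2829) = (2*(1/16)*486 + 809)*(-1/2829) = (243/4 + 809)*(-1/2829) = (3479/4)*(-1/2829) = -3479/11316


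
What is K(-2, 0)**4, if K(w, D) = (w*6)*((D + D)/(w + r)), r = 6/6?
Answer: 0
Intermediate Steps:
r = 1 (r = 6*(1/6) = 1)
K(w, D) = 12*D*w/(1 + w) (K(w, D) = (w*6)*((D + D)/(w + 1)) = (6*w)*((2*D)/(1 + w)) = (6*w)*(2*D/(1 + w)) = 12*D*w/(1 + w))
K(-2, 0)**4 = (12*0*(-2)/(1 - 2))**4 = (12*0*(-2)/(-1))**4 = (12*0*(-2)*(-1))**4 = 0**4 = 0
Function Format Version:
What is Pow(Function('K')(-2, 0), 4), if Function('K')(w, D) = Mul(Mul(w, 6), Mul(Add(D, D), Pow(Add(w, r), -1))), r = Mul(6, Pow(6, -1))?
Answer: 0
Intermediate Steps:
r = 1 (r = Mul(6, Rational(1, 6)) = 1)
Function('K')(w, D) = Mul(12, D, w, Pow(Add(1, w), -1)) (Function('K')(w, D) = Mul(Mul(w, 6), Mul(Add(D, D), Pow(Add(w, 1), -1))) = Mul(Mul(6, w), Mul(Mul(2, D), Pow(Add(1, w), -1))) = Mul(Mul(6, w), Mul(2, D, Pow(Add(1, w), -1))) = Mul(12, D, w, Pow(Add(1, w), -1)))
Pow(Function('K')(-2, 0), 4) = Pow(Mul(12, 0, -2, Pow(Add(1, -2), -1)), 4) = Pow(Mul(12, 0, -2, Pow(-1, -1)), 4) = Pow(Mul(12, 0, -2, -1), 4) = Pow(0, 4) = 0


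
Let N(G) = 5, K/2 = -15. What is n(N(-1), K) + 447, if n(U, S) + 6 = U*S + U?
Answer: 296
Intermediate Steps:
K = -30 (K = 2*(-15) = -30)
n(U, S) = -6 + U + S*U (n(U, S) = -6 + (U*S + U) = -6 + (S*U + U) = -6 + (U + S*U) = -6 + U + S*U)
n(N(-1), K) + 447 = (-6 + 5 - 30*5) + 447 = (-6 + 5 - 150) + 447 = -151 + 447 = 296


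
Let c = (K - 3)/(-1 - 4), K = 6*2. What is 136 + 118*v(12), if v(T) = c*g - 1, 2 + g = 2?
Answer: 18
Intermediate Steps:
K = 12
g = 0 (g = -2 + 2 = 0)
c = -9/5 (c = (12 - 3)/(-1 - 4) = 9/(-5) = 9*(-⅕) = -9/5 ≈ -1.8000)
v(T) = -1 (v(T) = -9/5*0 - 1 = 0 - 1 = -1)
136 + 118*v(12) = 136 + 118*(-1) = 136 - 118 = 18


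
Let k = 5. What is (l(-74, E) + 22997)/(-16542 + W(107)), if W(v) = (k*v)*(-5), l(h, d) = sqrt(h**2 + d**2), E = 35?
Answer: -22997/19217 - sqrt(6701)/19217 ≈ -1.2010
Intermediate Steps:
l(h, d) = sqrt(d**2 + h**2)
W(v) = -25*v (W(v) = (5*v)*(-5) = -25*v)
(l(-74, E) + 22997)/(-16542 + W(107)) = (sqrt(35**2 + (-74)**2) + 22997)/(-16542 - 25*107) = (sqrt(1225 + 5476) + 22997)/(-16542 - 2675) = (sqrt(6701) + 22997)/(-19217) = (22997 + sqrt(6701))*(-1/19217) = -22997/19217 - sqrt(6701)/19217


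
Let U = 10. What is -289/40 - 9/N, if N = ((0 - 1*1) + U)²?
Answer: -2641/360 ≈ -7.3361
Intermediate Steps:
N = 81 (N = ((0 - 1*1) + 10)² = ((0 - 1) + 10)² = (-1 + 10)² = 9² = 81)
-289/40 - 9/N = -289/40 - 9/81 = -289*1/40 - 9*1/81 = -289/40 - ⅑ = -2641/360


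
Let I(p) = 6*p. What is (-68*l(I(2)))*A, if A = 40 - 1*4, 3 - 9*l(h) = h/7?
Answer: -2448/7 ≈ -349.71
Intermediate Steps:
l(h) = ⅓ - h/63 (l(h) = ⅓ - h/(9*7) = ⅓ - h/63)
A = 36 (A = 40 - 4 = 36)
(-68*l(I(2)))*A = -68*(⅓ - 2*2/21)*36 = -68*(⅓ - 1/63*12)*36 = -68*(⅓ - 4/21)*36 = -68*⅐*36 = -68/7*36 = -2448/7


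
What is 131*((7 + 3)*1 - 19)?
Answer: -1179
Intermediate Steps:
131*((7 + 3)*1 - 19) = 131*(10*1 - 19) = 131*(10 - 19) = 131*(-9) = -1179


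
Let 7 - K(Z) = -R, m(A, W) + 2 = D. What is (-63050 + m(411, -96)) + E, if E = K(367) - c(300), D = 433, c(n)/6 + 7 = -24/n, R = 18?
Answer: -1563788/25 ≈ -62552.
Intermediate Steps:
c(n) = -42 - 144/n (c(n) = -42 + 6*(-24/n) = -42 - 144/n)
m(A, W) = 431 (m(A, W) = -2 + 433 = 431)
K(Z) = 25 (K(Z) = 7 - (-1)*18 = 7 - 1*(-18) = 7 + 18 = 25)
E = 1687/25 (E = 25 - (-42 - 144/300) = 25 - (-42 - 144*1/300) = 25 - (-42 - 12/25) = 25 - 1*(-1062/25) = 25 + 1062/25 = 1687/25 ≈ 67.480)
(-63050 + m(411, -96)) + E = (-63050 + 431) + 1687/25 = -62619 + 1687/25 = -1563788/25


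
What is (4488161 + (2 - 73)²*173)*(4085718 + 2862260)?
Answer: 37242926866412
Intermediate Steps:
(4488161 + (2 - 73)²*173)*(4085718 + 2862260) = (4488161 + (-71)²*173)*6947978 = (4488161 + 5041*173)*6947978 = (4488161 + 872093)*6947978 = 5360254*6947978 = 37242926866412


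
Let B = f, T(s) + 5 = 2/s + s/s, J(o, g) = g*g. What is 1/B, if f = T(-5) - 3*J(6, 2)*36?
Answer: -5/2182 ≈ -0.0022915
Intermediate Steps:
J(o, g) = g²
T(s) = -4 + 2/s (T(s) = -5 + (2/s + s/s) = -5 + (2/s + 1) = -5 + (1 + 2/s) = -4 + 2/s)
f = -2182/5 (f = (-4 + 2/(-5)) - 3*2²*36 = (-4 + 2*(-⅕)) - 3*4*36 = (-4 - ⅖) - 12*36 = -22/5 - 1*432 = -22/5 - 432 = -2182/5 ≈ -436.40)
B = -2182/5 ≈ -436.40
1/B = 1/(-2182/5) = -5/2182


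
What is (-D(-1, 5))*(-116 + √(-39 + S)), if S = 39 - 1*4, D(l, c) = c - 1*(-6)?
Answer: 1276 - 22*I ≈ 1276.0 - 22.0*I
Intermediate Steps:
D(l, c) = 6 + c (D(l, c) = c + 6 = 6 + c)
S = 35 (S = 39 - 4 = 35)
(-D(-1, 5))*(-116 + √(-39 + S)) = (-(6 + 5))*(-116 + √(-39 + 35)) = (-1*11)*(-116 + √(-4)) = -11*(-116 + 2*I) = 1276 - 22*I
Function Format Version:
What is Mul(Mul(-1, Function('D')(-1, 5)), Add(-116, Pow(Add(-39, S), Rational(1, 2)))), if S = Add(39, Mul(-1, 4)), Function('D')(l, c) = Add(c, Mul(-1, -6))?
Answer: Add(1276, Mul(-22, I)) ≈ Add(1276.0, Mul(-22.000, I))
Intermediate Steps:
Function('D')(l, c) = Add(6, c) (Function('D')(l, c) = Add(c, 6) = Add(6, c))
S = 35 (S = Add(39, -4) = 35)
Mul(Mul(-1, Function('D')(-1, 5)), Add(-116, Pow(Add(-39, S), Rational(1, 2)))) = Mul(Mul(-1, Add(6, 5)), Add(-116, Pow(Add(-39, 35), Rational(1, 2)))) = Mul(Mul(-1, 11), Add(-116, Pow(-4, Rational(1, 2)))) = Mul(-11, Add(-116, Mul(2, I))) = Add(1276, Mul(-22, I))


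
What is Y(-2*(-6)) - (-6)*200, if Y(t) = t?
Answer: 1212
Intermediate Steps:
Y(-2*(-6)) - (-6)*200 = -2*(-6) - (-6)*200 = 12 - 1*(-1200) = 12 + 1200 = 1212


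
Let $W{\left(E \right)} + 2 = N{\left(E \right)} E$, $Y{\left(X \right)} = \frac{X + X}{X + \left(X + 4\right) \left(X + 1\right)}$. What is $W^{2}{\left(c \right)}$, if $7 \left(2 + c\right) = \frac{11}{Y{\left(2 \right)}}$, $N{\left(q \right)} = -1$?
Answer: $\frac{3025}{49} \approx 61.735$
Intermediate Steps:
$Y{\left(X \right)} = \frac{2 X}{X + \left(1 + X\right) \left(4 + X\right)}$ ($Y{\left(X \right)} = \frac{2 X}{X + \left(4 + X\right) \left(1 + X\right)} = \frac{2 X}{X + \left(1 + X\right) \left(4 + X\right)}$)
$c = \frac{41}{7}$ ($c = -2 + \frac{11 \frac{1}{2 \cdot 2 \frac{1}{4 + 2^{2} + 6 \cdot 2}}}{7} = -2 + \frac{11 \frac{1}{2 \cdot 2 \frac{1}{4 + 4 + 12}}}{7} = -2 + \frac{11 \frac{1}{2 \cdot 2 \cdot \frac{1}{20}}}{7} = -2 + \frac{11 \frac{1}{\frac{1}{5}}}{7} = -2 + \frac{11 \cdot 5}{7} = -2 + \frac{1}{7} \cdot 55 = -2 + \frac{55}{7} = \frac{41}{7} \approx 5.8571$)
$W{\left(E \right)} = -2 - E$
$W^{2}{\left(c \right)} = \left(-2 - \frac{41}{7}\right)^{2} = \left(- \frac{55}{7}\right)^{2} = \frac{3025}{49}$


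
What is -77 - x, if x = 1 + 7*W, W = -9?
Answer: -15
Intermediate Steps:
x = -62 (x = 1 + 7*(-9) = 1 - 63 = -62)
-77 - x = -77 - 1*(-62) = -77 + 62 = -15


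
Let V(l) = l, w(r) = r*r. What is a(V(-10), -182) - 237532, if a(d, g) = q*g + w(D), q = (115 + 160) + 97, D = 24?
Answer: -304660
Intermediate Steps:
w(r) = r**2
q = 372 (q = 275 + 97 = 372)
a(d, g) = 576 + 372*g (a(d, g) = 372*g + 24**2 = 372*g + 576 = 576 + 372*g)
a(V(-10), -182) - 237532 = (576 + 372*(-182)) - 237532 = (576 - 67704) - 237532 = -67128 - 237532 = -304660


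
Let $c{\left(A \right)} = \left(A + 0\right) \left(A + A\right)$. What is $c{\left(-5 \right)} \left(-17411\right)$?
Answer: $-870550$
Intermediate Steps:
$c{\left(A \right)} = 2 A^{2}$ ($c{\left(A \right)} = A 2 A = 2 A^{2}$)
$c{\left(-5 \right)} \left(-17411\right) = 2 \left(-5\right)^{2} \left(-17411\right) = 2 \cdot 25 \left(-17411\right) = 50 \left(-17411\right) = -870550$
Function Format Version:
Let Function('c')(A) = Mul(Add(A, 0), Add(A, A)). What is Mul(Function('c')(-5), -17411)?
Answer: -870550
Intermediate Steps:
Function('c')(A) = Mul(2, Pow(A, 2)) (Function('c')(A) = Mul(A, Mul(2, A)) = Mul(2, Pow(A, 2)))
Mul(Function('c')(-5), -17411) = Mul(Mul(2, Pow(-5, 2)), -17411) = Mul(Mul(2, 25), -17411) = Mul(50, -17411) = -870550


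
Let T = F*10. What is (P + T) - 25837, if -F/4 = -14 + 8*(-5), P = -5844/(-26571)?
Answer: -209705241/8857 ≈ -23677.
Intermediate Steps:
P = 1948/8857 (P = -5844*(-1/26571) = 1948/8857 ≈ 0.21994)
F = 216 (F = -4*(-14 + 8*(-5)) = -4*(-14 - 40) = -4*(-54) = 216)
T = 2160 (T = 216*10 = 2160)
(P + T) - 25837 = (1948/8857 + 2160) - 25837 = 19133068/8857 - 25837 = -209705241/8857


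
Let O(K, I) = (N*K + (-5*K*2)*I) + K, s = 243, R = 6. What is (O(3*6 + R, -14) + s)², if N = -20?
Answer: 9903609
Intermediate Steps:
O(K, I) = -19*K - 10*I*K (O(K, I) = (-20*K + (-5*K*2)*I) + K = (-20*K + (-10*K)*I) + K = (-20*K - 10*I*K) + K = -19*K - 10*I*K)
(O(3*6 + R, -14) + s)² = (-(3*6 + 6)*(19 + 10*(-14)) + 243)² = (-(18 + 6)*(19 - 140) + 243)² = (-1*24*(-121) + 243)² = (2904 + 243)² = 3147² = 9903609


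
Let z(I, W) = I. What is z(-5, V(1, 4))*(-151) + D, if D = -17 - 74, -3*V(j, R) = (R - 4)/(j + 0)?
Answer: 664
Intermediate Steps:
V(j, R) = -(-4 + R)/(3*j) (V(j, R) = -(R - 4)/(3*(j + 0)) = -(-4 + R)/(3*j))
D = -91
z(-5, V(1, 4))*(-151) + D = -5*(-151) - 91 = 755 - 91 = 664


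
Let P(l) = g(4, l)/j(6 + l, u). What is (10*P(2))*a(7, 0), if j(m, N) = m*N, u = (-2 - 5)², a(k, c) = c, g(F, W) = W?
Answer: 0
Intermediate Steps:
u = 49 (u = (-7)² = 49)
j(m, N) = N*m
P(l) = l/(294 + 49*l) (P(l) = l/((49*(6 + l))) = l/(294 + 49*l))
(10*P(2))*a(7, 0) = (10*((1/49)*2/(6 + 2)))*0 = (10*((1/49)*2/8))*0 = (10*((1/49)*2*(⅛)))*0 = (10*(1/196))*0 = (5/98)*0 = 0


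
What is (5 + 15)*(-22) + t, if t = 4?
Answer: -436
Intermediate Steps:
(5 + 15)*(-22) + t = (5 + 15)*(-22) + 4 = 20*(-22) + 4 = -440 + 4 = -436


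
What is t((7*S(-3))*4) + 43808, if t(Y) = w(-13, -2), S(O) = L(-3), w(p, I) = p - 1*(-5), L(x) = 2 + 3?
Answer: 43800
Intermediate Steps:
L(x) = 5
w(p, I) = 5 + p (w(p, I) = p + 5 = 5 + p)
S(O) = 5
t(Y) = -8 (t(Y) = 5 - 13 = -8)
t((7*S(-3))*4) + 43808 = -8 + 43808 = 43800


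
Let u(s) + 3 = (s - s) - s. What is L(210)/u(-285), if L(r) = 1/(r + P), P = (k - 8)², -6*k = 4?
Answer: 3/241204 ≈ 1.2438e-5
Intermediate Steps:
k = -⅔ (k = -⅙*4 = -⅔ ≈ -0.66667)
P = 676/9 (P = (-⅔ - 8)² = (-26/3)² = 676/9 ≈ 75.111)
u(s) = -3 - s (u(s) = -3 + ((s - s) - s) = -3 + (0 - s) = -3 - s)
L(r) = 1/(676/9 + r) (L(r) = 1/(r + 676/9) = 1/(676/9 + r))
L(210)/u(-285) = (9/(676 + 9*210))/(-3 - 1*(-285)) = (9/(676 + 1890))/(-3 + 285) = (9/2566)/282 = (9*(1/2566))*(1/282) = (9/2566)*(1/282) = 3/241204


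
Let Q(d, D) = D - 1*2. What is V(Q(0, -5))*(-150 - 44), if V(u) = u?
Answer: 1358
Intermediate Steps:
Q(d, D) = -2 + D (Q(d, D) = D - 2 = -2 + D)
V(Q(0, -5))*(-150 - 44) = (-2 - 5)*(-150 - 44) = -7*(-194) = 1358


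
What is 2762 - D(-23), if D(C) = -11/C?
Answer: 63515/23 ≈ 2761.5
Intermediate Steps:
2762 - D(-23) = 2762 - (-11)/(-23) = 2762 - (-11)*(-1)/23 = 2762 - 1*11/23 = 2762 - 11/23 = 63515/23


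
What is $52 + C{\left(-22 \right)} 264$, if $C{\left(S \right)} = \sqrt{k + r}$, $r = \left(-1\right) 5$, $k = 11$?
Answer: $52 + 264 \sqrt{6} \approx 698.67$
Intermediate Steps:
$r = -5$
$C{\left(S \right)} = \sqrt{6}$ ($C{\left(S \right)} = \sqrt{11 - 5} = \sqrt{6}$)
$52 + C{\left(-22 \right)} 264 = 52 + \sqrt{6} \cdot 264 = 52 + 264 \sqrt{6}$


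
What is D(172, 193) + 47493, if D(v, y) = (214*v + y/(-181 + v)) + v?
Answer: 760064/9 ≈ 84452.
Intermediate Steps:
D(v, y) = 215*v + y/(-181 + v) (D(v, y) = (214*v + y/(-181 + v)) + v = 215*v + y/(-181 + v))
D(172, 193) + 47493 = (193 - 38915*172 + 215*172²)/(-181 + 172) + 47493 = (193 - 6693380 + 215*29584)/(-9) + 47493 = -(193 - 6693380 + 6360560)/9 + 47493 = -⅑*(-332627) + 47493 = 332627/9 + 47493 = 760064/9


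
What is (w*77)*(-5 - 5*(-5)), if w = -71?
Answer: -109340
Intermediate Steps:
(w*77)*(-5 - 5*(-5)) = (-71*77)*(-5 - 5*(-5)) = -5467*(-5 + 25) = -5467*20 = -109340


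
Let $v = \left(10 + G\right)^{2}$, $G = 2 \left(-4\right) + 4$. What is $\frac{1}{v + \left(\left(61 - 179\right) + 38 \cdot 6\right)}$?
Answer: $\frac{1}{146} \approx 0.0068493$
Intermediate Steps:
$G = -4$ ($G = -8 + 4 = -4$)
$v = 36$ ($v = \left(10 - 4\right)^{2} = 6^{2} = 36$)
$\frac{1}{v + \left(\left(61 - 179\right) + 38 \cdot 6\right)} = \frac{1}{36 + \left(\left(61 - 179\right) + 38 \cdot 6\right)} = \frac{1}{36 + \left(-118 + 228\right)} = \frac{1}{36 + 110} = \frac{1}{146}$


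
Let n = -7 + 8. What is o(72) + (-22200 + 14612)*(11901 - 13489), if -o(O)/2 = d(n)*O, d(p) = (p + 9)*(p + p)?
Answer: 12046864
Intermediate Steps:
n = 1
d(p) = 2*p*(9 + p) (d(p) = (9 + p)*(2*p) = 2*p*(9 + p))
o(O) = -40*O (o(O) = -2*2*1*(9 + 1)*O = -2*2*1*10*O = -40*O)
o(72) + (-22200 + 14612)*(11901 - 13489) = -40*72 + (-22200 + 14612)*(11901 - 13489) = -2880 - 7588*(-1588) = -2880 + 12049744 = 12046864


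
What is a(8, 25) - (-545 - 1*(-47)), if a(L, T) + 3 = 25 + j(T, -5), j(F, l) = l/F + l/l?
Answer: 2604/5 ≈ 520.80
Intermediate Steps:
j(F, l) = 1 + l/F (j(F, l) = l/F + 1 = 1 + l/F)
a(L, T) = 22 + (-5 + T)/T (a(L, T) = -3 + (25 + (T - 5)/T) = -3 + (25 + (-5 + T)/T) = 22 + (-5 + T)/T)
a(8, 25) - (-545 - 1*(-47)) = (23 - 5/25) - (-545 - 1*(-47)) = (23 - 5*1/25) - (-545 + 47) = (23 - ⅕) - 1*(-498) = 114/5 + 498 = 2604/5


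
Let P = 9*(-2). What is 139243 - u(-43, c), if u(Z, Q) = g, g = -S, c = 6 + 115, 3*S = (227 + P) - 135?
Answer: 417803/3 ≈ 1.3927e+5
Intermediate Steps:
P = -18
S = 74/3 (S = ((227 - 18) - 135)/3 = (209 - 135)/3 = (1/3)*74 = 74/3 ≈ 24.667)
c = 121
g = -74/3 (g = -1*74/3 = -74/3 ≈ -24.667)
u(Z, Q) = -74/3
139243 - u(-43, c) = 139243 - 1*(-74/3) = 139243 + 74/3 = 417803/3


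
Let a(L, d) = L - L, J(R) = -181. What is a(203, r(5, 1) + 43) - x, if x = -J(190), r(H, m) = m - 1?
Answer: -181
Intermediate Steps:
r(H, m) = -1 + m
a(L, d) = 0
x = 181 (x = -1*(-181) = 181)
a(203, r(5, 1) + 43) - x = 0 - 1*181 = 0 - 181 = -181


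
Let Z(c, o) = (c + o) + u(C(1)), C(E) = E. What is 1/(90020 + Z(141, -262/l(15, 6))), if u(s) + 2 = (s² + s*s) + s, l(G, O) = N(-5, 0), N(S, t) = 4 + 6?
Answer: 5/450679 ≈ 1.1094e-5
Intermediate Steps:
N(S, t) = 10
l(G, O) = 10
u(s) = -2 + s + 2*s² (u(s) = -2 + ((s² + s*s) + s) = -2 + ((s² + s²) + s) = -2 + (2*s² + s) = -2 + (s + 2*s²) = -2 + s + 2*s²)
Z(c, o) = 1 + c + o (Z(c, o) = (c + o) + (-2 + 1 + 2*1²) = (c + o) + (-2 + 1 + 2*1) = (c + o) + (-2 + 1 + 2) = (c + o) + 1 = 1 + c + o)
1/(90020 + Z(141, -262/l(15, 6))) = 1/(90020 + (1 + 141 - 262/10)) = 1/(90020 + (1 + 141 - 262*⅒)) = 1/(90020 + (1 + 141 - 131/5)) = 1/(90020 + 579/5) = 1/(450679/5) = 5/450679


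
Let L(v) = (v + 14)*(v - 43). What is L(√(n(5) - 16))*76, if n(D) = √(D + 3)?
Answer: -46968 + 152*√2 - 2204*I*√(16 - 2*√2) ≈ -46753.0 - 7998.9*I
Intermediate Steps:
n(D) = √(3 + D)
L(v) = (-43 + v)*(14 + v) (L(v) = (14 + v)*(-43 + v) = (-43 + v)*(14 + v))
L(√(n(5) - 16))*76 = (-602 + (√(√(3 + 5) - 16))² - 29*√(√(3 + 5) - 16))*76 = (-602 + (√(√8 - 16))² - 29*√(√8 - 16))*76 = (-602 + (√(2*√2 - 16))² - 29*√(2*√2 - 16))*76 = (-602 + (√(-16 + 2*√2))² - 29*√(-16 + 2*√2))*76 = (-602 + (-16 + 2*√2) - 29*√(-16 + 2*√2))*76 = (-618 - 29*√(-16 + 2*√2) + 2*√2)*76 = -46968 - 2204*√(-16 + 2*√2) + 152*√2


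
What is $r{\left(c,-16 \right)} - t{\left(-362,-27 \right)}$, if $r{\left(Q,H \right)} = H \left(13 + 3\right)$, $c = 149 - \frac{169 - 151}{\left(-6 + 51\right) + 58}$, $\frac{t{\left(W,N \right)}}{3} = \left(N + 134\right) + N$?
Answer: $-496$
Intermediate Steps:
$t{\left(W,N \right)} = 402 + 6 N$ ($t{\left(W,N \right)} = 3 \left(\left(N + 134\right) + N\right) = 3 \left(\left(134 + N\right) + N\right) = 3 \left(134 + 2 N\right) = 402 + 6 N$)
$c = \frac{15329}{103}$ ($c = 149 - \frac{18}{45 + 58} = 149 - \frac{18}{103} = \frac{15329}{103} \approx 148.83$)
$r{\left(Q,H \right)} = 16 H$ ($r{\left(Q,H \right)} = H 16 = 16 H$)
$r{\left(c,-16 \right)} - t{\left(-362,-27 \right)} = 16 \left(-16\right) - \left(402 + 6 \left(-27\right)\right) = -256 - \left(402 - 162\right) = -256 - 240 = -496$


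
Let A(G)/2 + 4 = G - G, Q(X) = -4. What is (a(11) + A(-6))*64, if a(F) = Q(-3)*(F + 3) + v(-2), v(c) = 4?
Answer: -3840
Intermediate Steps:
A(G) = -8 (A(G) = -8 + 2*(G - G) = -8 + 2*0 = -8 + 0 = -8)
a(F) = -8 - 4*F (a(F) = -4*(F + 3) + 4 = -4*(3 + F) + 4 = (-12 - 4*F) + 4 = -8 - 4*F)
(a(11) + A(-6))*64 = ((-8 - 4*11) - 8)*64 = ((-8 - 44) - 8)*64 = (-52 - 8)*64 = -60*64 = -3840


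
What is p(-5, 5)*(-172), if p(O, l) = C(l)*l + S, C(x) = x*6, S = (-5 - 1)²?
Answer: -31992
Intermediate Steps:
S = 36 (S = (-6)² = 36)
C(x) = 6*x
p(O, l) = 36 + 6*l² (p(O, l) = (6*l)*l + 36 = 6*l² + 36 = 36 + 6*l²)
p(-5, 5)*(-172) = (36 + 6*5²)*(-172) = (36 + 6*25)*(-172) = (36 + 150)*(-172) = 186*(-172) = -31992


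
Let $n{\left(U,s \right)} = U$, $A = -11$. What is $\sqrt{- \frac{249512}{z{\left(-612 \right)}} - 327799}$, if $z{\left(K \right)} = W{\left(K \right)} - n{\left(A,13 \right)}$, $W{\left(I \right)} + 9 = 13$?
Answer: $\frac{i \sqrt{77497455}}{15} \approx 586.88 i$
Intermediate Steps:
$W{\left(I \right)} = 4$ ($W{\left(I \right)} = -9 + 13 = 4$)
$z{\left(K \right)} = 15$ ($z{\left(K \right)} = 4 - -11 = 4 + 11 = 15$)
$\sqrt{- \frac{249512}{z{\left(-612 \right)}} - 327799} = \sqrt{- \frac{249512}{15} - 327799} = \sqrt{- \frac{5166497}{15}} = \frac{i \sqrt{77497455}}{15}$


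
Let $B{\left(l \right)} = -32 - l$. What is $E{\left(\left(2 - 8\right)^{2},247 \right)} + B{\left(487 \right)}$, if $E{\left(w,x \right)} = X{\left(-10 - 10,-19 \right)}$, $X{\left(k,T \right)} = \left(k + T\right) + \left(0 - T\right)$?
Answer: $-539$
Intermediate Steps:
$X{\left(k,T \right)} = k$ ($X{\left(k,T \right)} = \left(T + k\right) - T = k$)
$E{\left(w,x \right)} = -20$ ($E{\left(w,x \right)} = -10 - 10 = -20$)
$E{\left(\left(2 - 8\right)^{2},247 \right)} + B{\left(487 \right)} = -20 - 519 = -539$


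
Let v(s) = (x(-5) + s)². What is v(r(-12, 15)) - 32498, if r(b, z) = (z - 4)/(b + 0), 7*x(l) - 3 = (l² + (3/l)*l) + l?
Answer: -229250663/7056 ≈ -32490.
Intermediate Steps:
x(l) = 6/7 + l/7 + l²/7 (x(l) = 3/7 + ((l² + (3/l)*l) + l)/7 = 3/7 + ((l² + 3) + l)/7 = 3/7 + ((3 + l²) + l)/7 = 3/7 + (3 + l + l²)/7 = 3/7 + (3/7 + l/7 + l²/7) = 6/7 + l/7 + l²/7)
r(b, z) = (-4 + z)/b
v(s) = (26/7 + s)² (v(s) = ((6/7 + (⅐)*(-5) + (⅐)*(-5)²) + s)² = ((6/7 - 5/7 + (⅐)*25) + s)² = ((6/7 - 5/7 + 25/7) + s)² = (26/7 + s)²)
v(r(-12, 15)) - 32498 = (26 + 7*((-4 + 15)/(-12)))²/49 - 32498 = (26 + 7*(-1/12*11))²/49 - 32498 = (26 + 7*(-11/12))²/49 - 32498 = (26 - 77/12)²/49 - 32498 = (235/12)²/49 - 32498 = (1/49)*(55225/144) - 32498 = 55225/7056 - 32498 = -229250663/7056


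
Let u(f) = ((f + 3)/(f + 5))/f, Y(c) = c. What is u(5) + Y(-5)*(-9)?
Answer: 1129/25 ≈ 45.160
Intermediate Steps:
u(f) = (3 + f)/(f*(5 + f)) (u(f) = ((3 + f)/(5 + f))/f = (3 + f)/(f*(5 + f)))
u(5) + Y(-5)*(-9) = (3 + 5)/(5*(5 + 5)) - 5*(-9) = (⅕)*8/10 + 45 = (⅕)*(⅒)*8 + 45 = 4/25 + 45 = 1129/25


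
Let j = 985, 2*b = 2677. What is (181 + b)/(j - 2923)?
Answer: -1013/1292 ≈ -0.78406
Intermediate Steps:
b = 2677/2 (b = (½)*2677 = 2677/2 ≈ 1338.5)
(181 + b)/(j - 2923) = (181 + 2677/2)/(985 - 2923) = (3039/2)/(-1938) = (3039/2)*(-1/1938) = -1013/1292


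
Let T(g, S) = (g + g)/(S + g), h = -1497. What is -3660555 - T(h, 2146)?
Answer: -2375697201/649 ≈ -3.6606e+6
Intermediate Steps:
T(g, S) = 2*g/(S + g) (T(g, S) = (2*g)/(S + g) = 2*g/(S + g))
-3660555 - T(h, 2146) = -3660555 - 2*(-1497)/(2146 - 1497) = -3660555 - 2*(-1497)/649 = -3660555 - 1*(-2994/649) = -3660555 + 2994/649 = -2375697201/649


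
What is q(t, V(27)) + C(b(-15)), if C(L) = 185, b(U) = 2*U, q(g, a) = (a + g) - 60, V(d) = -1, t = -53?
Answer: 71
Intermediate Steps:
q(g, a) = -60 + a + g
q(t, V(27)) + C(b(-15)) = (-60 - 1 - 53) + 185 = -114 + 185 = 71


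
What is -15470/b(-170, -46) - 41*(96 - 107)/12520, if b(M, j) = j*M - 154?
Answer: -95113517/47989160 ≈ -1.9820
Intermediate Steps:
b(M, j) = -154 + M*j (b(M, j) = M*j - 154 = -154 + M*j)
-15470/b(-170, -46) - 41*(96 - 107)/12520 = -15470/(-154 - 170*(-46)) - 41*(96 - 107)/12520 = -15470/(-154 + 7820) - 41*(-11)*(1/12520) = -15470/7666 + 451*(1/12520) = -15470*1/7666 + 451/12520 = -7735/3833 + 451/12520 = -95113517/47989160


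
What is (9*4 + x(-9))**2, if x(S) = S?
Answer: 729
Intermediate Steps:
(9*4 + x(-9))**2 = (9*4 - 9)**2 = (36 - 9)**2 = 27**2 = 729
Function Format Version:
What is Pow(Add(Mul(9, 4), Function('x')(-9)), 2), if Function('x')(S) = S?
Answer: 729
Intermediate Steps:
Pow(Add(Mul(9, 4), Function('x')(-9)), 2) = Pow(Add(Mul(9, 4), -9), 2) = Pow(Add(36, -9), 2) = Pow(27, 2) = 729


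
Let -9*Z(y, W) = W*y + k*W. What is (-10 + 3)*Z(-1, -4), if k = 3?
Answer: -56/9 ≈ -6.2222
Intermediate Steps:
Z(y, W) = -W/3 - W*y/9 (Z(y, W) = -(W*y + 3*W)/9 = -(3*W + W*y)/9 = -W/3 - W*y/9)
(-10 + 3)*Z(-1, -4) = (-10 + 3)*(-⅑*(-4)*(3 - 1)) = -(-7)*(-4)*2/9 = -7*8/9 = -56/9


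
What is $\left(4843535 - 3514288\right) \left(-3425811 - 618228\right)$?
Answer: $-5375526708633$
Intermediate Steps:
$\left(4843535 - 3514288\right) \left(-3425811 - 618228\right) = 1329247 \left(-4044039\right) = -5375526708633$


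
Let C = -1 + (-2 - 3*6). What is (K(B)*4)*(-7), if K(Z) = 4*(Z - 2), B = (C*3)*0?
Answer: 224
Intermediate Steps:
C = -21 (C = -1 + (-2 - 18) = -1 - 20 = -21)
B = 0 (B = -21*3*0 = -63*0 = 0)
K(Z) = -8 + 4*Z (K(Z) = 4*(-2 + Z) = -8 + 4*Z)
(K(B)*4)*(-7) = ((-8 + 4*0)*4)*(-7) = ((-8 + 0)*4)*(-7) = -8*4*(-7) = -32*(-7) = 224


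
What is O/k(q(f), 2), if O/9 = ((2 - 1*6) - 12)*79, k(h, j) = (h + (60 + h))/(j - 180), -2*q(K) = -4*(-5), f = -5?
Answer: 253116/5 ≈ 50623.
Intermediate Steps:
q(K) = -10 (q(K) = -(-2)*(-5) = -1/2*20 = -10)
k(h, j) = (60 + 2*h)/(-180 + j)
O = -11376 (O = 9*(((2 - 1*6) - 12)*79) = 9*(((2 - 6) - 12)*79) = 9*((-4 - 12)*79) = 9*(-16*79) = 9*(-1264) = -11376)
O/k(q(f), 2) = -11376*(-180 + 2)/(2*(30 - 10)) = -11376/(2*20/(-178)) = -11376/(2*(-1/178)*20) = -11376/(-20/89) = -11376*(-89/20) = 253116/5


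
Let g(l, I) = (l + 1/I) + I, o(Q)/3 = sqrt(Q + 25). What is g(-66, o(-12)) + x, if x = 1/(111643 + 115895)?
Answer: -15017507/227538 + 118*sqrt(13)/39 ≈ -55.091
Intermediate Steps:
o(Q) = 3*sqrt(25 + Q) (o(Q) = 3*sqrt(Q + 25) = 3*sqrt(25 + Q))
x = 1/227538 ≈ 4.3949e-6
g(l, I) = I + l + 1/I
g(-66, o(-12)) + x = (3*sqrt(25 - 12) - 66 + 1/(3*sqrt(25 - 12))) + 1/227538 = (3*sqrt(13) - 66 + 1/(3*sqrt(13))) + 1/227538 = (3*sqrt(13) - 66 + sqrt(13)/39) + 1/227538 = (-66 + 118*sqrt(13)/39) + 1/227538 = -15017507/227538 + 118*sqrt(13)/39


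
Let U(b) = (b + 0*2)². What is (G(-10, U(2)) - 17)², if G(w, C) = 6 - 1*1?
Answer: 144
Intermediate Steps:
U(b) = b² (U(b) = (b + 0)² = b²)
G(w, C) = 5 (G(w, C) = 6 - 1 = 5)
(G(-10, U(2)) - 17)² = (5 - 17)² = (-12)² = 144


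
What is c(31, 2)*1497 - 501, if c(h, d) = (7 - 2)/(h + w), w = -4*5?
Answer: 1974/11 ≈ 179.45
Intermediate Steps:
w = -20
c(h, d) = 5/(-20 + h) (c(h, d) = (7 - 2)/(h - 20) = 5/(-20 + h))
c(31, 2)*1497 - 501 = (5/(-20 + 31))*1497 - 501 = (5/11)*1497 - 501 = 7485/11 - 501 = 1974/11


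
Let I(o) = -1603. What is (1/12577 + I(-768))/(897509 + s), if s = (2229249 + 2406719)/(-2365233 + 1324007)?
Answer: -3498680750030/1958878377703347 ≈ -0.0017861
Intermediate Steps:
s = -2317984/520613 (s = 4635968/(-1041226) = 4635968*(-1/1041226) = -2317984/520613 ≈ -4.4524)
(1/12577 + I(-768))/(897509 + s) = (1/12577 - 1603)/(897509 - 2317984/520613) = (1/12577 - 1603)/(467252535033/520613) = -20160930/12577*520613/467252535033 = -3498680750030/1958878377703347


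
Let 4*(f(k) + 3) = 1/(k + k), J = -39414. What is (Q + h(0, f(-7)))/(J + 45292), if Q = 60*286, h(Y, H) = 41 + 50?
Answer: 17251/5878 ≈ 2.9348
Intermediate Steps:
f(k) = -3 + 1/(8*k) (f(k) = -3 + 1/(4*(k + k)) = -3 + 1/(4*((2*k))) = -3 + (1/(2*k))/4 = -3 + 1/(8*k))
h(Y, H) = 91
Q = 17160
(Q + h(0, f(-7)))/(J + 45292) = (17160 + 91)/(-39414 + 45292) = 17251/5878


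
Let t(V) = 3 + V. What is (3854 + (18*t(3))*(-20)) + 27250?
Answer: 28944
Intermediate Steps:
(3854 + (18*t(3))*(-20)) + 27250 = (3854 + (18*(3 + 3))*(-20)) + 27250 = (3854 + (18*6)*(-20)) + 27250 = (3854 + 108*(-20)) + 27250 = (3854 - 2160) + 27250 = 1694 + 27250 = 28944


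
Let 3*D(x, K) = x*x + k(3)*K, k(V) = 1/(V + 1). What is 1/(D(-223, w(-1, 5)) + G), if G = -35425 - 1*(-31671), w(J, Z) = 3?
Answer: 12/153871 ≈ 7.7987e-5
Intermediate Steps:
k(V) = 1/(1 + V)
D(x, K) = x²/3 + K/12 (D(x, K) = (x*x + K/(1 + 3))/3 = (x² + K/4)/3 = x²/3 + K/12)
G = -3754 (G = -35425 + 31671 = -3754)
1/(D(-223, w(-1, 5)) + G) = 1/(((⅓)*(-223)² + (1/12)*3) - 3754) = 1/(((⅓)*49729 + ¼) - 3754) = 1/((49729/3 + ¼) - 3754) = 1/(198919/12 - 3754) = 1/(153871/12) = 12/153871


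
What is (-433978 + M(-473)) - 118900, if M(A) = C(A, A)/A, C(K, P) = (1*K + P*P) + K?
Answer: -553349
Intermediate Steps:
C(K, P) = P² + 2*K (C(K, P) = (K + P²) + K = P² + 2*K)
M(A) = (A² + 2*A)/A
(-433978 + M(-473)) - 118900 = (-433978 + (2 - 473)) - 118900 = (-433978 - 471) - 118900 = -434449 - 118900 = -553349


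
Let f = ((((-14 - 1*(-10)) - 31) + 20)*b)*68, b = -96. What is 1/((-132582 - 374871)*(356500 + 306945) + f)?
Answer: -1/336667057665 ≈ -2.9703e-12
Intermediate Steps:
f = 97920 (f = ((((-14 - 1*(-10)) - 31) + 20)*(-96))*68 = ((((-14 + 10) - 31) + 20)*(-96))*68 = (((-4 - 31) + 20)*(-96))*68 = ((-35 + 20)*(-96))*68 = -15*(-96)*68 = 1440*68 = 97920)
1/((-132582 - 374871)*(356500 + 306945) + f) = 1/((-132582 - 374871)*(356500 + 306945) + 97920) = 1/(-507453*663445 + 97920) = 1/(-336667155585 + 97920) = 1/(-336667057665) = -1/336667057665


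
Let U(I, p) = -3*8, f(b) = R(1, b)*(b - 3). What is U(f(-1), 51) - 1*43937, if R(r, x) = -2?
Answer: -43961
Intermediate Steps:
f(b) = 6 - 2*b (f(b) = -2*(b - 3) = -2*(-3 + b) = 6 - 2*b)
U(I, p) = -24
U(f(-1), 51) - 1*43937 = -24 - 1*43937 = -24 - 43937 = -43961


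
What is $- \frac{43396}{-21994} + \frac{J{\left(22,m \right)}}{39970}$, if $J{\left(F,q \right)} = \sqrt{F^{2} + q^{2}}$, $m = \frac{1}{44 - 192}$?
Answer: $\frac{21698}{10997} + \frac{\sqrt{10601537}}{5915560} \approx 1.9736$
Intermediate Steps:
$m = - \frac{1}{148}$ ($m = \frac{1}{-148} = - \frac{1}{148} \approx -0.0067568$)
$- \frac{43396}{-21994} + \frac{J{\left(22,m \right)}}{39970} = - \frac{43396}{-21994} + \frac{\sqrt{22^{2} + \left(- \frac{1}{148}\right)^{2}}}{39970} = \left(-43396\right) \left(- \frac{1}{21994}\right) + \sqrt{484 + \frac{1}{21904}} \cdot \frac{1}{39970} = \frac{21698}{10997} + \sqrt{\frac{10601537}{21904}} \cdot \frac{1}{39970} = \frac{21698}{10997} + \frac{\sqrt{10601537}}{148} \cdot \frac{1}{39970} = \frac{21698}{10997} + \frac{\sqrt{10601537}}{5915560}$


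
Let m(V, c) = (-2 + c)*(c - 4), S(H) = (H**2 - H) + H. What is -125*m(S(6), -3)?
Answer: -4375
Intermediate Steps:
S(H) = H**2
m(V, c) = (-4 + c)*(-2 + c) (m(V, c) = (-2 + c)*(-4 + c) = (-4 + c)*(-2 + c))
-125*m(S(6), -3) = -125*(8 + (-3)**2 - 6*(-3)) = -125*(8 + 9 + 18) = -125*35 = -4375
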